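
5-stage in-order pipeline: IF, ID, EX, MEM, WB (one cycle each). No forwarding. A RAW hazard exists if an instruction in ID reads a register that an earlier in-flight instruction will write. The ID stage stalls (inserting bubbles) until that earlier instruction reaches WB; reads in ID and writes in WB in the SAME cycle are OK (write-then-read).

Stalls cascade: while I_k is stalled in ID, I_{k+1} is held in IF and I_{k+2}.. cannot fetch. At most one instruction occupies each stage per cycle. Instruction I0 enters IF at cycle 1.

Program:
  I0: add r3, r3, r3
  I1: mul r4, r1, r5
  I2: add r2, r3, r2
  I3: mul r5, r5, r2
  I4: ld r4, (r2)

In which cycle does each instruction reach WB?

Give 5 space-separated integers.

I0 add r3 <- r3,r3: IF@1 ID@2 stall=0 (-) EX@3 MEM@4 WB@5
I1 mul r4 <- r1,r5: IF@2 ID@3 stall=0 (-) EX@4 MEM@5 WB@6
I2 add r2 <- r3,r2: IF@3 ID@4 stall=1 (RAW on I0.r3 (WB@5)) EX@6 MEM@7 WB@8
I3 mul r5 <- r5,r2: IF@4 ID@6 stall=2 (RAW on I2.r2 (WB@8)) EX@9 MEM@10 WB@11
I4 ld r4 <- r2: IF@6 ID@9 stall=0 (-) EX@10 MEM@11 WB@12

Answer: 5 6 8 11 12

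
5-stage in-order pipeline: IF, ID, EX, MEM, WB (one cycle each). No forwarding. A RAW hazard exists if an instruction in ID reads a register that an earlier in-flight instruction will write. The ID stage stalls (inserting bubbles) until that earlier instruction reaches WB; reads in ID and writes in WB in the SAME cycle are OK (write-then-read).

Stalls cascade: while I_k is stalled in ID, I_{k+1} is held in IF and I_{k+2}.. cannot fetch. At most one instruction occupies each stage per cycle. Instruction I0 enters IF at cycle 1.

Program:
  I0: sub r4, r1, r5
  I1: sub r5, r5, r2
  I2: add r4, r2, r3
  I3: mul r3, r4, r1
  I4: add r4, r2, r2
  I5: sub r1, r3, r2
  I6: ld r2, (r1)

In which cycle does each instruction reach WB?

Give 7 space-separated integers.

Answer: 5 6 7 10 11 13 16

Derivation:
I0 sub r4 <- r1,r5: IF@1 ID@2 stall=0 (-) EX@3 MEM@4 WB@5
I1 sub r5 <- r5,r2: IF@2 ID@3 stall=0 (-) EX@4 MEM@5 WB@6
I2 add r4 <- r2,r3: IF@3 ID@4 stall=0 (-) EX@5 MEM@6 WB@7
I3 mul r3 <- r4,r1: IF@4 ID@5 stall=2 (RAW on I2.r4 (WB@7)) EX@8 MEM@9 WB@10
I4 add r4 <- r2,r2: IF@5 ID@8 stall=0 (-) EX@9 MEM@10 WB@11
I5 sub r1 <- r3,r2: IF@8 ID@9 stall=1 (RAW on I3.r3 (WB@10)) EX@11 MEM@12 WB@13
I6 ld r2 <- r1: IF@9 ID@11 stall=2 (RAW on I5.r1 (WB@13)) EX@14 MEM@15 WB@16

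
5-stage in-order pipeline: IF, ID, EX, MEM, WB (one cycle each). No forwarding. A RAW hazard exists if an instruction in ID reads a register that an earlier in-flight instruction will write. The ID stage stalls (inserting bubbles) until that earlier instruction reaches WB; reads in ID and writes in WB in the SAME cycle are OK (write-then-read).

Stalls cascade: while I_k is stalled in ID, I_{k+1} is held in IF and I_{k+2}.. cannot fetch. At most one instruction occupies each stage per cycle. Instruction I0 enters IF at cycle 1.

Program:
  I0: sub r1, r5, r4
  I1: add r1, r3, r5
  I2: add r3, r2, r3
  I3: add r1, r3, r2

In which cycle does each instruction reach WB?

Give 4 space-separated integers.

I0 sub r1 <- r5,r4: IF@1 ID@2 stall=0 (-) EX@3 MEM@4 WB@5
I1 add r1 <- r3,r5: IF@2 ID@3 stall=0 (-) EX@4 MEM@5 WB@6
I2 add r3 <- r2,r3: IF@3 ID@4 stall=0 (-) EX@5 MEM@6 WB@7
I3 add r1 <- r3,r2: IF@4 ID@5 stall=2 (RAW on I2.r3 (WB@7)) EX@8 MEM@9 WB@10

Answer: 5 6 7 10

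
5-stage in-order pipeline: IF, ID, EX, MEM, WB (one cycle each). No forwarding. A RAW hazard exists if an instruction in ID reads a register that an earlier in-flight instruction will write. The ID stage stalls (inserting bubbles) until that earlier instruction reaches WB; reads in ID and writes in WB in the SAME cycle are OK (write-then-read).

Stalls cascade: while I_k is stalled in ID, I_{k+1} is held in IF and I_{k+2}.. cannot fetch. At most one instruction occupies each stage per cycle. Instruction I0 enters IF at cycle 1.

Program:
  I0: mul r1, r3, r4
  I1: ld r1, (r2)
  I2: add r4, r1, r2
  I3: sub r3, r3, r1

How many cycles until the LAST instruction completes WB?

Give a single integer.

Answer: 10

Derivation:
I0 mul r1 <- r3,r4: IF@1 ID@2 stall=0 (-) EX@3 MEM@4 WB@5
I1 ld r1 <- r2: IF@2 ID@3 stall=0 (-) EX@4 MEM@5 WB@6
I2 add r4 <- r1,r2: IF@3 ID@4 stall=2 (RAW on I1.r1 (WB@6)) EX@7 MEM@8 WB@9
I3 sub r3 <- r3,r1: IF@4 ID@7 stall=0 (-) EX@8 MEM@9 WB@10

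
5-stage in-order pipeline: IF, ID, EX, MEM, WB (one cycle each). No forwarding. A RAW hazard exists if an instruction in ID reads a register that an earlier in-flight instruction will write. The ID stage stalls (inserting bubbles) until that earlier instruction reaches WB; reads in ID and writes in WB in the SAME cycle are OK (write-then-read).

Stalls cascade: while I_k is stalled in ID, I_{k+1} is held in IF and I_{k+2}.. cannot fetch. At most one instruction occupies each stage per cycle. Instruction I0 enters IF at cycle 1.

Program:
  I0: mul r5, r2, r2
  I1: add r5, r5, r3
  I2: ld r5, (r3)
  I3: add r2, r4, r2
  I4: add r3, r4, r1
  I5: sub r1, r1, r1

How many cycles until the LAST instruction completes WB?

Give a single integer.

Answer: 12

Derivation:
I0 mul r5 <- r2,r2: IF@1 ID@2 stall=0 (-) EX@3 MEM@4 WB@5
I1 add r5 <- r5,r3: IF@2 ID@3 stall=2 (RAW on I0.r5 (WB@5)) EX@6 MEM@7 WB@8
I2 ld r5 <- r3: IF@3 ID@6 stall=0 (-) EX@7 MEM@8 WB@9
I3 add r2 <- r4,r2: IF@6 ID@7 stall=0 (-) EX@8 MEM@9 WB@10
I4 add r3 <- r4,r1: IF@7 ID@8 stall=0 (-) EX@9 MEM@10 WB@11
I5 sub r1 <- r1,r1: IF@8 ID@9 stall=0 (-) EX@10 MEM@11 WB@12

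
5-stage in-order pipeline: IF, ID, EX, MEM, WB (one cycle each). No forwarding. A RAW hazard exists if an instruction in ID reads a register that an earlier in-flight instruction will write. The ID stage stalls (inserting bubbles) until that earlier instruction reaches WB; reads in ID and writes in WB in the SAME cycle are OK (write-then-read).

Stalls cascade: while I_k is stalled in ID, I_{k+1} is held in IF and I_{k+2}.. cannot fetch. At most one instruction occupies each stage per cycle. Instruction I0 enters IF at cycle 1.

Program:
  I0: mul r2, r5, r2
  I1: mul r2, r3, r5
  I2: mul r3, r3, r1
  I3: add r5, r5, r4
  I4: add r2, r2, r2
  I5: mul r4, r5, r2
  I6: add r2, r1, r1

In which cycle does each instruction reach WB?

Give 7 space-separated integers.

I0 mul r2 <- r5,r2: IF@1 ID@2 stall=0 (-) EX@3 MEM@4 WB@5
I1 mul r2 <- r3,r5: IF@2 ID@3 stall=0 (-) EX@4 MEM@5 WB@6
I2 mul r3 <- r3,r1: IF@3 ID@4 stall=0 (-) EX@5 MEM@6 WB@7
I3 add r5 <- r5,r4: IF@4 ID@5 stall=0 (-) EX@6 MEM@7 WB@8
I4 add r2 <- r2,r2: IF@5 ID@6 stall=0 (-) EX@7 MEM@8 WB@9
I5 mul r4 <- r5,r2: IF@6 ID@7 stall=2 (RAW on I4.r2 (WB@9)) EX@10 MEM@11 WB@12
I6 add r2 <- r1,r1: IF@7 ID@10 stall=0 (-) EX@11 MEM@12 WB@13

Answer: 5 6 7 8 9 12 13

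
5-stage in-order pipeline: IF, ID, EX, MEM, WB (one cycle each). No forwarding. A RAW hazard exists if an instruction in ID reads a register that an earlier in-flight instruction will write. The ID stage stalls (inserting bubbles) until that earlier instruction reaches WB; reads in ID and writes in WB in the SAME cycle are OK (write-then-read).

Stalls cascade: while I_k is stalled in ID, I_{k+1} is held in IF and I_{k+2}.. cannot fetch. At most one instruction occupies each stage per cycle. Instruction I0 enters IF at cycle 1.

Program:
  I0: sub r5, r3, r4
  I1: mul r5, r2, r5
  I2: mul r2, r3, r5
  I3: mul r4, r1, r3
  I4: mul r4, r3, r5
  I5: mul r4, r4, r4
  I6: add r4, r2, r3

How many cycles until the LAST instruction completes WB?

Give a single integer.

Answer: 17

Derivation:
I0 sub r5 <- r3,r4: IF@1 ID@2 stall=0 (-) EX@3 MEM@4 WB@5
I1 mul r5 <- r2,r5: IF@2 ID@3 stall=2 (RAW on I0.r5 (WB@5)) EX@6 MEM@7 WB@8
I2 mul r2 <- r3,r5: IF@3 ID@6 stall=2 (RAW on I1.r5 (WB@8)) EX@9 MEM@10 WB@11
I3 mul r4 <- r1,r3: IF@6 ID@9 stall=0 (-) EX@10 MEM@11 WB@12
I4 mul r4 <- r3,r5: IF@9 ID@10 stall=0 (-) EX@11 MEM@12 WB@13
I5 mul r4 <- r4,r4: IF@10 ID@11 stall=2 (RAW on I4.r4 (WB@13)) EX@14 MEM@15 WB@16
I6 add r4 <- r2,r3: IF@11 ID@14 stall=0 (-) EX@15 MEM@16 WB@17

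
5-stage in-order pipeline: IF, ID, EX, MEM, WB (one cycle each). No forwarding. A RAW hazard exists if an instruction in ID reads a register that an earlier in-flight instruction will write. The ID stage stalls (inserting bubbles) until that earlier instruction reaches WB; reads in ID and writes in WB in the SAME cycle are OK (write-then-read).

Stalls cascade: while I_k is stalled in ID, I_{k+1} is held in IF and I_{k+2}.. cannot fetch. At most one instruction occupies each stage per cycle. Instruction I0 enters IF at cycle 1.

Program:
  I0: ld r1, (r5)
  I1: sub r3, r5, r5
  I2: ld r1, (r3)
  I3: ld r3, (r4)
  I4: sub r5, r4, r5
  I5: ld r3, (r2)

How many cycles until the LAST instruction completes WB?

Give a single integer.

Answer: 12

Derivation:
I0 ld r1 <- r5: IF@1 ID@2 stall=0 (-) EX@3 MEM@4 WB@5
I1 sub r3 <- r5,r5: IF@2 ID@3 stall=0 (-) EX@4 MEM@5 WB@6
I2 ld r1 <- r3: IF@3 ID@4 stall=2 (RAW on I1.r3 (WB@6)) EX@7 MEM@8 WB@9
I3 ld r3 <- r4: IF@4 ID@7 stall=0 (-) EX@8 MEM@9 WB@10
I4 sub r5 <- r4,r5: IF@7 ID@8 stall=0 (-) EX@9 MEM@10 WB@11
I5 ld r3 <- r2: IF@8 ID@9 stall=0 (-) EX@10 MEM@11 WB@12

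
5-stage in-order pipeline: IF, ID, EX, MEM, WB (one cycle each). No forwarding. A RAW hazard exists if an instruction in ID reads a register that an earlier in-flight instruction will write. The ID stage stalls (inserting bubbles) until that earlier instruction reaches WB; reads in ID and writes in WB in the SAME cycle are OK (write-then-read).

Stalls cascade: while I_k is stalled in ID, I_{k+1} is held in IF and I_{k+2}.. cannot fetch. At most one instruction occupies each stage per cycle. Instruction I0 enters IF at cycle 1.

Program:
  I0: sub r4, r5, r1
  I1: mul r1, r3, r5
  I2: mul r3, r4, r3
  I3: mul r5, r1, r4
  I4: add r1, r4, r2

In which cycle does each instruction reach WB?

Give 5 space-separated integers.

Answer: 5 6 8 9 10

Derivation:
I0 sub r4 <- r5,r1: IF@1 ID@2 stall=0 (-) EX@3 MEM@4 WB@5
I1 mul r1 <- r3,r5: IF@2 ID@3 stall=0 (-) EX@4 MEM@5 WB@6
I2 mul r3 <- r4,r3: IF@3 ID@4 stall=1 (RAW on I0.r4 (WB@5)) EX@6 MEM@7 WB@8
I3 mul r5 <- r1,r4: IF@4 ID@6 stall=0 (-) EX@7 MEM@8 WB@9
I4 add r1 <- r4,r2: IF@6 ID@7 stall=0 (-) EX@8 MEM@9 WB@10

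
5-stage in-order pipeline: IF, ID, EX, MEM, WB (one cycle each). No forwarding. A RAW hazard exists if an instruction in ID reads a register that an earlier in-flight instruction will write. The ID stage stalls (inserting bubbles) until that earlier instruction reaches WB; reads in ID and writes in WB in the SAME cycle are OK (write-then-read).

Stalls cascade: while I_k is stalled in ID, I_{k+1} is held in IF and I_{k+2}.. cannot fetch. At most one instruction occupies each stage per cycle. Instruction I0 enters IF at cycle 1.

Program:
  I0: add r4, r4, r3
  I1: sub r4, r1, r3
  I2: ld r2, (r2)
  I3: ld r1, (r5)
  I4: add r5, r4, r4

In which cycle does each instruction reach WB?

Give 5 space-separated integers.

Answer: 5 6 7 8 9

Derivation:
I0 add r4 <- r4,r3: IF@1 ID@2 stall=0 (-) EX@3 MEM@4 WB@5
I1 sub r4 <- r1,r3: IF@2 ID@3 stall=0 (-) EX@4 MEM@5 WB@6
I2 ld r2 <- r2: IF@3 ID@4 stall=0 (-) EX@5 MEM@6 WB@7
I3 ld r1 <- r5: IF@4 ID@5 stall=0 (-) EX@6 MEM@7 WB@8
I4 add r5 <- r4,r4: IF@5 ID@6 stall=0 (-) EX@7 MEM@8 WB@9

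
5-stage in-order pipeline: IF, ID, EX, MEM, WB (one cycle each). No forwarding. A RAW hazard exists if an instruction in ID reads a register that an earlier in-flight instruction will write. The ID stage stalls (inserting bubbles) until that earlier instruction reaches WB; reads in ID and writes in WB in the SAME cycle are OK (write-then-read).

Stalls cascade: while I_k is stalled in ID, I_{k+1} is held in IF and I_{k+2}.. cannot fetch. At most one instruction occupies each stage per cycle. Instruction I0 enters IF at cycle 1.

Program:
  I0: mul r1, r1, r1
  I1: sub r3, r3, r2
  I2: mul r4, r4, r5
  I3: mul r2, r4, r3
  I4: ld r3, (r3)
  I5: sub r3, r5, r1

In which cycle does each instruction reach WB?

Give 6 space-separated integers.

Answer: 5 6 7 10 11 12

Derivation:
I0 mul r1 <- r1,r1: IF@1 ID@2 stall=0 (-) EX@3 MEM@4 WB@5
I1 sub r3 <- r3,r2: IF@2 ID@3 stall=0 (-) EX@4 MEM@5 WB@6
I2 mul r4 <- r4,r5: IF@3 ID@4 stall=0 (-) EX@5 MEM@6 WB@7
I3 mul r2 <- r4,r3: IF@4 ID@5 stall=2 (RAW on I2.r4 (WB@7)) EX@8 MEM@9 WB@10
I4 ld r3 <- r3: IF@5 ID@8 stall=0 (-) EX@9 MEM@10 WB@11
I5 sub r3 <- r5,r1: IF@8 ID@9 stall=0 (-) EX@10 MEM@11 WB@12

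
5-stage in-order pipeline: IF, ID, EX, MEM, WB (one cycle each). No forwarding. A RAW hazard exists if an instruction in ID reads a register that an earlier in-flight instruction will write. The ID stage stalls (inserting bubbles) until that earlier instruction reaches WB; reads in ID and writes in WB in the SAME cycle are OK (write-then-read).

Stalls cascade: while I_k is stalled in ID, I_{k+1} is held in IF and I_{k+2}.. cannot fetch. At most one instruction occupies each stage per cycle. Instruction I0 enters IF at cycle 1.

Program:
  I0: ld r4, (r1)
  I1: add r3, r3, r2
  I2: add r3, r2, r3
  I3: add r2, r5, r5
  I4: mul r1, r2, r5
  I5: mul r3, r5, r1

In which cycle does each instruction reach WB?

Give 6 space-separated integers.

I0 ld r4 <- r1: IF@1 ID@2 stall=0 (-) EX@3 MEM@4 WB@5
I1 add r3 <- r3,r2: IF@2 ID@3 stall=0 (-) EX@4 MEM@5 WB@6
I2 add r3 <- r2,r3: IF@3 ID@4 stall=2 (RAW on I1.r3 (WB@6)) EX@7 MEM@8 WB@9
I3 add r2 <- r5,r5: IF@4 ID@7 stall=0 (-) EX@8 MEM@9 WB@10
I4 mul r1 <- r2,r5: IF@7 ID@8 stall=2 (RAW on I3.r2 (WB@10)) EX@11 MEM@12 WB@13
I5 mul r3 <- r5,r1: IF@8 ID@11 stall=2 (RAW on I4.r1 (WB@13)) EX@14 MEM@15 WB@16

Answer: 5 6 9 10 13 16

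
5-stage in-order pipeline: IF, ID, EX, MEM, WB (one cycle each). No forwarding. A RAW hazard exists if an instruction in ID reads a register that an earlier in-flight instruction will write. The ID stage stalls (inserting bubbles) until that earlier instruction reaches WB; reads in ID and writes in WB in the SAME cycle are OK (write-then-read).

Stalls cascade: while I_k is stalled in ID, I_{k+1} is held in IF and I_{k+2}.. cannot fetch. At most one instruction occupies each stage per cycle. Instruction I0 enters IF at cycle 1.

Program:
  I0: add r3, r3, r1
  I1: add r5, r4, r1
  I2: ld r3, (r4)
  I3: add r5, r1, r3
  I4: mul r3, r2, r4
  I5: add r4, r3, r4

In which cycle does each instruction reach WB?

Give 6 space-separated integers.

I0 add r3 <- r3,r1: IF@1 ID@2 stall=0 (-) EX@3 MEM@4 WB@5
I1 add r5 <- r4,r1: IF@2 ID@3 stall=0 (-) EX@4 MEM@5 WB@6
I2 ld r3 <- r4: IF@3 ID@4 stall=0 (-) EX@5 MEM@6 WB@7
I3 add r5 <- r1,r3: IF@4 ID@5 stall=2 (RAW on I2.r3 (WB@7)) EX@8 MEM@9 WB@10
I4 mul r3 <- r2,r4: IF@5 ID@8 stall=0 (-) EX@9 MEM@10 WB@11
I5 add r4 <- r3,r4: IF@8 ID@9 stall=2 (RAW on I4.r3 (WB@11)) EX@12 MEM@13 WB@14

Answer: 5 6 7 10 11 14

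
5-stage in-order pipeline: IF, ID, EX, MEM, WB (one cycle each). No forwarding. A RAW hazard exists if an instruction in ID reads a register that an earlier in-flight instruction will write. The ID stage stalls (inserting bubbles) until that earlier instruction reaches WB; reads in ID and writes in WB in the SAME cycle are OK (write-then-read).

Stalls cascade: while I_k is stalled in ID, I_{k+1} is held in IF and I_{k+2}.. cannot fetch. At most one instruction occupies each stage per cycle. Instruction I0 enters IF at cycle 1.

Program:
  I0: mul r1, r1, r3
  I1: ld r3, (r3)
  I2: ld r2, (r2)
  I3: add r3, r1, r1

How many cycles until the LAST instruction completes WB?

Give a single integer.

I0 mul r1 <- r1,r3: IF@1 ID@2 stall=0 (-) EX@3 MEM@4 WB@5
I1 ld r3 <- r3: IF@2 ID@3 stall=0 (-) EX@4 MEM@5 WB@6
I2 ld r2 <- r2: IF@3 ID@4 stall=0 (-) EX@5 MEM@6 WB@7
I3 add r3 <- r1,r1: IF@4 ID@5 stall=0 (-) EX@6 MEM@7 WB@8

Answer: 8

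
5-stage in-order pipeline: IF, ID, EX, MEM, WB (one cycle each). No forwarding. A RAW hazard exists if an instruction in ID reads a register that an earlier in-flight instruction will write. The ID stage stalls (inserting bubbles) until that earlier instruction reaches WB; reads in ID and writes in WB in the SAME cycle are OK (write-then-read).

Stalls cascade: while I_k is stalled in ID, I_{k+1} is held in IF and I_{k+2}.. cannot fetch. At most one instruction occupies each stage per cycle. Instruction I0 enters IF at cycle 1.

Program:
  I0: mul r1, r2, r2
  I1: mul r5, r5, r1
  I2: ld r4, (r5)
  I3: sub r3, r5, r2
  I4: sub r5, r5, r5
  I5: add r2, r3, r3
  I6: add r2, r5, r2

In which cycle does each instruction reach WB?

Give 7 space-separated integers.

I0 mul r1 <- r2,r2: IF@1 ID@2 stall=0 (-) EX@3 MEM@4 WB@5
I1 mul r5 <- r5,r1: IF@2 ID@3 stall=2 (RAW on I0.r1 (WB@5)) EX@6 MEM@7 WB@8
I2 ld r4 <- r5: IF@3 ID@6 stall=2 (RAW on I1.r5 (WB@8)) EX@9 MEM@10 WB@11
I3 sub r3 <- r5,r2: IF@6 ID@9 stall=0 (-) EX@10 MEM@11 WB@12
I4 sub r5 <- r5,r5: IF@9 ID@10 stall=0 (-) EX@11 MEM@12 WB@13
I5 add r2 <- r3,r3: IF@10 ID@11 stall=1 (RAW on I3.r3 (WB@12)) EX@13 MEM@14 WB@15
I6 add r2 <- r5,r2: IF@11 ID@13 stall=2 (RAW on I5.r2 (WB@15)) EX@16 MEM@17 WB@18

Answer: 5 8 11 12 13 15 18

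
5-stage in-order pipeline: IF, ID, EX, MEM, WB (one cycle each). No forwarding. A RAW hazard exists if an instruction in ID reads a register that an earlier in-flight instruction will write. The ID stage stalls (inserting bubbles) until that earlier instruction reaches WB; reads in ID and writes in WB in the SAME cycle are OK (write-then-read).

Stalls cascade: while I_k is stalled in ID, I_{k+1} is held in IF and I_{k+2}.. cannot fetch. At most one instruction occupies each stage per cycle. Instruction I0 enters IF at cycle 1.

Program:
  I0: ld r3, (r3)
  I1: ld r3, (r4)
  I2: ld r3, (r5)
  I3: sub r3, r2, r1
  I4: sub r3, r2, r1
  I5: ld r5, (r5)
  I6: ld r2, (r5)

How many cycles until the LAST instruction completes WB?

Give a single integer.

Answer: 13

Derivation:
I0 ld r3 <- r3: IF@1 ID@2 stall=0 (-) EX@3 MEM@4 WB@5
I1 ld r3 <- r4: IF@2 ID@3 stall=0 (-) EX@4 MEM@5 WB@6
I2 ld r3 <- r5: IF@3 ID@4 stall=0 (-) EX@5 MEM@6 WB@7
I3 sub r3 <- r2,r1: IF@4 ID@5 stall=0 (-) EX@6 MEM@7 WB@8
I4 sub r3 <- r2,r1: IF@5 ID@6 stall=0 (-) EX@7 MEM@8 WB@9
I5 ld r5 <- r5: IF@6 ID@7 stall=0 (-) EX@8 MEM@9 WB@10
I6 ld r2 <- r5: IF@7 ID@8 stall=2 (RAW on I5.r5 (WB@10)) EX@11 MEM@12 WB@13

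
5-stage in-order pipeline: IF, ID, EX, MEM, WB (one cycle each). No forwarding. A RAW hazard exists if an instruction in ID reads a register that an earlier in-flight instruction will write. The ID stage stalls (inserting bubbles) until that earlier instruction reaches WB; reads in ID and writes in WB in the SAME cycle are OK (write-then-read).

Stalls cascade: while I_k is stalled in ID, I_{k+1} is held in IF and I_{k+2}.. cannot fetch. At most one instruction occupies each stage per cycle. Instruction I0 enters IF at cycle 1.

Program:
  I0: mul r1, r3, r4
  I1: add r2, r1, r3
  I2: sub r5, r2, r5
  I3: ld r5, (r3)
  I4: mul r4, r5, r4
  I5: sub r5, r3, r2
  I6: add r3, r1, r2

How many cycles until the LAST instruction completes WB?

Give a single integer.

I0 mul r1 <- r3,r4: IF@1 ID@2 stall=0 (-) EX@3 MEM@4 WB@5
I1 add r2 <- r1,r3: IF@2 ID@3 stall=2 (RAW on I0.r1 (WB@5)) EX@6 MEM@7 WB@8
I2 sub r5 <- r2,r5: IF@3 ID@6 stall=2 (RAW on I1.r2 (WB@8)) EX@9 MEM@10 WB@11
I3 ld r5 <- r3: IF@6 ID@9 stall=0 (-) EX@10 MEM@11 WB@12
I4 mul r4 <- r5,r4: IF@9 ID@10 stall=2 (RAW on I3.r5 (WB@12)) EX@13 MEM@14 WB@15
I5 sub r5 <- r3,r2: IF@10 ID@13 stall=0 (-) EX@14 MEM@15 WB@16
I6 add r3 <- r1,r2: IF@13 ID@14 stall=0 (-) EX@15 MEM@16 WB@17

Answer: 17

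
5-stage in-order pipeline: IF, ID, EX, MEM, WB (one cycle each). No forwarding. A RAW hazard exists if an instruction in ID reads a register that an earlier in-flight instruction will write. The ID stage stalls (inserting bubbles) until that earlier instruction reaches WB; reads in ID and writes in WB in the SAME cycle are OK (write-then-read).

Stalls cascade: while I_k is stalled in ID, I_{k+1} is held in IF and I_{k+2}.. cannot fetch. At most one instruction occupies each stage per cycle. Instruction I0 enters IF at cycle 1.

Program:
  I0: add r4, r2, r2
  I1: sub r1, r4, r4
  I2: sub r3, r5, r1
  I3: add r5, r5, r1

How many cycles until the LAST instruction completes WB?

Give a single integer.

Answer: 12

Derivation:
I0 add r4 <- r2,r2: IF@1 ID@2 stall=0 (-) EX@3 MEM@4 WB@5
I1 sub r1 <- r4,r4: IF@2 ID@3 stall=2 (RAW on I0.r4 (WB@5)) EX@6 MEM@7 WB@8
I2 sub r3 <- r5,r1: IF@3 ID@6 stall=2 (RAW on I1.r1 (WB@8)) EX@9 MEM@10 WB@11
I3 add r5 <- r5,r1: IF@6 ID@9 stall=0 (-) EX@10 MEM@11 WB@12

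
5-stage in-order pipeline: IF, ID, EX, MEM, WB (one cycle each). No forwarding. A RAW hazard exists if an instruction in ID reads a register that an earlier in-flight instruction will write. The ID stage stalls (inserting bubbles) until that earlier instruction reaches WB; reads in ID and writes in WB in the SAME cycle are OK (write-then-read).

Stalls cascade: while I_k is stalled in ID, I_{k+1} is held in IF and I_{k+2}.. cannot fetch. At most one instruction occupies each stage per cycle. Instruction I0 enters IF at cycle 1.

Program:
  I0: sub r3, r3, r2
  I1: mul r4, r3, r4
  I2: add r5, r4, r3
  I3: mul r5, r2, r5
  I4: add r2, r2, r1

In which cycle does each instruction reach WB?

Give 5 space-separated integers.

Answer: 5 8 11 14 15

Derivation:
I0 sub r3 <- r3,r2: IF@1 ID@2 stall=0 (-) EX@3 MEM@4 WB@5
I1 mul r4 <- r3,r4: IF@2 ID@3 stall=2 (RAW on I0.r3 (WB@5)) EX@6 MEM@7 WB@8
I2 add r5 <- r4,r3: IF@3 ID@6 stall=2 (RAW on I1.r4 (WB@8)) EX@9 MEM@10 WB@11
I3 mul r5 <- r2,r5: IF@6 ID@9 stall=2 (RAW on I2.r5 (WB@11)) EX@12 MEM@13 WB@14
I4 add r2 <- r2,r1: IF@9 ID@12 stall=0 (-) EX@13 MEM@14 WB@15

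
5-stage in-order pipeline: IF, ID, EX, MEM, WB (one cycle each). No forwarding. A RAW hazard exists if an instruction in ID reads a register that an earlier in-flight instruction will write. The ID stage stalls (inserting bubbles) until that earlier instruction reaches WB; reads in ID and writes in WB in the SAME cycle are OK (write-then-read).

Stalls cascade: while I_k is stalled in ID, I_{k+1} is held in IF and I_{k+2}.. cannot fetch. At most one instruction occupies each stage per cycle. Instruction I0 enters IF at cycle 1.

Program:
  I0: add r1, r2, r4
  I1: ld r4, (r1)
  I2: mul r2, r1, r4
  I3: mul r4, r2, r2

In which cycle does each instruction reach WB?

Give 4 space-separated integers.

Answer: 5 8 11 14

Derivation:
I0 add r1 <- r2,r4: IF@1 ID@2 stall=0 (-) EX@3 MEM@4 WB@5
I1 ld r4 <- r1: IF@2 ID@3 stall=2 (RAW on I0.r1 (WB@5)) EX@6 MEM@7 WB@8
I2 mul r2 <- r1,r4: IF@3 ID@6 stall=2 (RAW on I1.r4 (WB@8)) EX@9 MEM@10 WB@11
I3 mul r4 <- r2,r2: IF@6 ID@9 stall=2 (RAW on I2.r2 (WB@11)) EX@12 MEM@13 WB@14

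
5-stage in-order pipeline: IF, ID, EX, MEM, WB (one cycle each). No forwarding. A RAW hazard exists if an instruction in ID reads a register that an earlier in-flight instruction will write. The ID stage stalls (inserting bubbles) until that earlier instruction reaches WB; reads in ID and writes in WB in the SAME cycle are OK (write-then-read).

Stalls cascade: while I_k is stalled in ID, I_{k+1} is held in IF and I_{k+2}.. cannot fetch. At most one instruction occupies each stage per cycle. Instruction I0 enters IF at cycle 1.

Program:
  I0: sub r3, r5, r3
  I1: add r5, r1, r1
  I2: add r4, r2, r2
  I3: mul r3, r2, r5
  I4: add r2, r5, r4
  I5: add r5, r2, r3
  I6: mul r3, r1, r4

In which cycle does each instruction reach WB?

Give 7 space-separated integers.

Answer: 5 6 7 9 10 13 14

Derivation:
I0 sub r3 <- r5,r3: IF@1 ID@2 stall=0 (-) EX@3 MEM@4 WB@5
I1 add r5 <- r1,r1: IF@2 ID@3 stall=0 (-) EX@4 MEM@5 WB@6
I2 add r4 <- r2,r2: IF@3 ID@4 stall=0 (-) EX@5 MEM@6 WB@7
I3 mul r3 <- r2,r5: IF@4 ID@5 stall=1 (RAW on I1.r5 (WB@6)) EX@7 MEM@8 WB@9
I4 add r2 <- r5,r4: IF@5 ID@7 stall=0 (-) EX@8 MEM@9 WB@10
I5 add r5 <- r2,r3: IF@7 ID@8 stall=2 (RAW on I4.r2 (WB@10)) EX@11 MEM@12 WB@13
I6 mul r3 <- r1,r4: IF@8 ID@11 stall=0 (-) EX@12 MEM@13 WB@14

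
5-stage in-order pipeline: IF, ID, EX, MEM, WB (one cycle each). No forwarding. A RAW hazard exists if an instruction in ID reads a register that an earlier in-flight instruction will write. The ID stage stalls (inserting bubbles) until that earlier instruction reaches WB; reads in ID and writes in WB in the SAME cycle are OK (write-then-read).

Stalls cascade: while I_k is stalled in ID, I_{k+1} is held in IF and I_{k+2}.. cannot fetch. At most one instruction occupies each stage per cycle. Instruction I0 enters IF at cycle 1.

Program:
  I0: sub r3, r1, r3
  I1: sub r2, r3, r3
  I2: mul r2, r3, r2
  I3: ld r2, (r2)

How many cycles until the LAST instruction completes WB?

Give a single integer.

I0 sub r3 <- r1,r3: IF@1 ID@2 stall=0 (-) EX@3 MEM@4 WB@5
I1 sub r2 <- r3,r3: IF@2 ID@3 stall=2 (RAW on I0.r3 (WB@5)) EX@6 MEM@7 WB@8
I2 mul r2 <- r3,r2: IF@3 ID@6 stall=2 (RAW on I1.r2 (WB@8)) EX@9 MEM@10 WB@11
I3 ld r2 <- r2: IF@6 ID@9 stall=2 (RAW on I2.r2 (WB@11)) EX@12 MEM@13 WB@14

Answer: 14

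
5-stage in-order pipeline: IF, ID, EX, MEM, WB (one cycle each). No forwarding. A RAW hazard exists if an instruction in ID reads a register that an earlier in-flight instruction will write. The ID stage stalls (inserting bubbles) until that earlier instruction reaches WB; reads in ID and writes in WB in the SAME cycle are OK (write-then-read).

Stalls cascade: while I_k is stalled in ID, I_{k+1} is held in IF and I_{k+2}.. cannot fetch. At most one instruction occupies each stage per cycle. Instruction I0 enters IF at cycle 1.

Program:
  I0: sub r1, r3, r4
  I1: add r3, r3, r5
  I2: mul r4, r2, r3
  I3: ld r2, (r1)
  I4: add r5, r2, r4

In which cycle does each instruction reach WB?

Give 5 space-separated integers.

Answer: 5 6 9 10 13

Derivation:
I0 sub r1 <- r3,r4: IF@1 ID@2 stall=0 (-) EX@3 MEM@4 WB@5
I1 add r3 <- r3,r5: IF@2 ID@3 stall=0 (-) EX@4 MEM@5 WB@6
I2 mul r4 <- r2,r3: IF@3 ID@4 stall=2 (RAW on I1.r3 (WB@6)) EX@7 MEM@8 WB@9
I3 ld r2 <- r1: IF@4 ID@7 stall=0 (-) EX@8 MEM@9 WB@10
I4 add r5 <- r2,r4: IF@7 ID@8 stall=2 (RAW on I3.r2 (WB@10)) EX@11 MEM@12 WB@13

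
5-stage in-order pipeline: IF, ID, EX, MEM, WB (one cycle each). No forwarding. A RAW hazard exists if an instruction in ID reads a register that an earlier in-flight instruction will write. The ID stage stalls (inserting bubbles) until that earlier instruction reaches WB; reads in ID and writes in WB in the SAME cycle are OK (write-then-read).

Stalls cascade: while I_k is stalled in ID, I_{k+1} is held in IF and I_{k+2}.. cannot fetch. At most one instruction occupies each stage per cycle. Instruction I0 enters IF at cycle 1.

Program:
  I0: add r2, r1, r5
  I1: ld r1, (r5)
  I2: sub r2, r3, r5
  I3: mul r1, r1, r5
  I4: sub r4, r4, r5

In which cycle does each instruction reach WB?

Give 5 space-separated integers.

Answer: 5 6 7 9 10

Derivation:
I0 add r2 <- r1,r5: IF@1 ID@2 stall=0 (-) EX@3 MEM@4 WB@5
I1 ld r1 <- r5: IF@2 ID@3 stall=0 (-) EX@4 MEM@5 WB@6
I2 sub r2 <- r3,r5: IF@3 ID@4 stall=0 (-) EX@5 MEM@6 WB@7
I3 mul r1 <- r1,r5: IF@4 ID@5 stall=1 (RAW on I1.r1 (WB@6)) EX@7 MEM@8 WB@9
I4 sub r4 <- r4,r5: IF@5 ID@7 stall=0 (-) EX@8 MEM@9 WB@10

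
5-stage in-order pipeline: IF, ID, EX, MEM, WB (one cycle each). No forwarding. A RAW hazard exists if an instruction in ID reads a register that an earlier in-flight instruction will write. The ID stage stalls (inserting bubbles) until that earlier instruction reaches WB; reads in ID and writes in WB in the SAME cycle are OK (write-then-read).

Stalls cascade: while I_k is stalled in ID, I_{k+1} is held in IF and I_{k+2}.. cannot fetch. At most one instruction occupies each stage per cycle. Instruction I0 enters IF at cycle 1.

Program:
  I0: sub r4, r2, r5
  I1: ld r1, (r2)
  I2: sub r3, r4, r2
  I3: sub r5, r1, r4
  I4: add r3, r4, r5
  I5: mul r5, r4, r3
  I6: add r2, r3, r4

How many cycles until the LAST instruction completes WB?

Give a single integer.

Answer: 16

Derivation:
I0 sub r4 <- r2,r5: IF@1 ID@2 stall=0 (-) EX@3 MEM@4 WB@5
I1 ld r1 <- r2: IF@2 ID@3 stall=0 (-) EX@4 MEM@5 WB@6
I2 sub r3 <- r4,r2: IF@3 ID@4 stall=1 (RAW on I0.r4 (WB@5)) EX@6 MEM@7 WB@8
I3 sub r5 <- r1,r4: IF@4 ID@6 stall=0 (-) EX@7 MEM@8 WB@9
I4 add r3 <- r4,r5: IF@6 ID@7 stall=2 (RAW on I3.r5 (WB@9)) EX@10 MEM@11 WB@12
I5 mul r5 <- r4,r3: IF@7 ID@10 stall=2 (RAW on I4.r3 (WB@12)) EX@13 MEM@14 WB@15
I6 add r2 <- r3,r4: IF@10 ID@13 stall=0 (-) EX@14 MEM@15 WB@16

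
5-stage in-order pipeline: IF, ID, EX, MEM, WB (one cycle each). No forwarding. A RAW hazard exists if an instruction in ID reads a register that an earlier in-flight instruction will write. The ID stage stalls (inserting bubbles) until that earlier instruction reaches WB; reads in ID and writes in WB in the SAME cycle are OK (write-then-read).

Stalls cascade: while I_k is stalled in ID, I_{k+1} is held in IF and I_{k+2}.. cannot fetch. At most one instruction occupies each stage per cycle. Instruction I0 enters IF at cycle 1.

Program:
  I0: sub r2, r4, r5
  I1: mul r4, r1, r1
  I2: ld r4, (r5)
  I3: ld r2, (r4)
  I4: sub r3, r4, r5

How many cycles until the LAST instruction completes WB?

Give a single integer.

I0 sub r2 <- r4,r5: IF@1 ID@2 stall=0 (-) EX@3 MEM@4 WB@5
I1 mul r4 <- r1,r1: IF@2 ID@3 stall=0 (-) EX@4 MEM@5 WB@6
I2 ld r4 <- r5: IF@3 ID@4 stall=0 (-) EX@5 MEM@6 WB@7
I3 ld r2 <- r4: IF@4 ID@5 stall=2 (RAW on I2.r4 (WB@7)) EX@8 MEM@9 WB@10
I4 sub r3 <- r4,r5: IF@5 ID@8 stall=0 (-) EX@9 MEM@10 WB@11

Answer: 11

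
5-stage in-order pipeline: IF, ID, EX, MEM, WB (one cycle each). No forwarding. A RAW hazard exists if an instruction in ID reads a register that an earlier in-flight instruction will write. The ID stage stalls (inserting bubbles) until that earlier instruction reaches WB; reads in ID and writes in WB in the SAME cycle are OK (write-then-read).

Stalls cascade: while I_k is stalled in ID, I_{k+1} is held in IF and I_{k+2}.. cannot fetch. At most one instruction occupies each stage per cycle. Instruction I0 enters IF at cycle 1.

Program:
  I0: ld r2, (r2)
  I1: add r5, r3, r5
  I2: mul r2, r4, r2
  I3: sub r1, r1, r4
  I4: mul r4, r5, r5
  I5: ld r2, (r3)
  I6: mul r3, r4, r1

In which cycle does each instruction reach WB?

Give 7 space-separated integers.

I0 ld r2 <- r2: IF@1 ID@2 stall=0 (-) EX@3 MEM@4 WB@5
I1 add r5 <- r3,r5: IF@2 ID@3 stall=0 (-) EX@4 MEM@5 WB@6
I2 mul r2 <- r4,r2: IF@3 ID@4 stall=1 (RAW on I0.r2 (WB@5)) EX@6 MEM@7 WB@8
I3 sub r1 <- r1,r4: IF@4 ID@6 stall=0 (-) EX@7 MEM@8 WB@9
I4 mul r4 <- r5,r5: IF@6 ID@7 stall=0 (-) EX@8 MEM@9 WB@10
I5 ld r2 <- r3: IF@7 ID@8 stall=0 (-) EX@9 MEM@10 WB@11
I6 mul r3 <- r4,r1: IF@8 ID@9 stall=1 (RAW on I4.r4 (WB@10)) EX@11 MEM@12 WB@13

Answer: 5 6 8 9 10 11 13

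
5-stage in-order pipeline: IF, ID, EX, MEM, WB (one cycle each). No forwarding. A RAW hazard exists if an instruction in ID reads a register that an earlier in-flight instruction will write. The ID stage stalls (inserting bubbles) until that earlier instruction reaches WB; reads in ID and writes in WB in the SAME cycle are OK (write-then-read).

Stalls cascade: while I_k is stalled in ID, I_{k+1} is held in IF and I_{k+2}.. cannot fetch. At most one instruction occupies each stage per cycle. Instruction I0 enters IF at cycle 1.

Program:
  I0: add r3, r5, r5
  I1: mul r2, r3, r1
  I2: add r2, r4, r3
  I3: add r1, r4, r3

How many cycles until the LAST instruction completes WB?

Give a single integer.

I0 add r3 <- r5,r5: IF@1 ID@2 stall=0 (-) EX@3 MEM@4 WB@5
I1 mul r2 <- r3,r1: IF@2 ID@3 stall=2 (RAW on I0.r3 (WB@5)) EX@6 MEM@7 WB@8
I2 add r2 <- r4,r3: IF@3 ID@6 stall=0 (-) EX@7 MEM@8 WB@9
I3 add r1 <- r4,r3: IF@6 ID@7 stall=0 (-) EX@8 MEM@9 WB@10

Answer: 10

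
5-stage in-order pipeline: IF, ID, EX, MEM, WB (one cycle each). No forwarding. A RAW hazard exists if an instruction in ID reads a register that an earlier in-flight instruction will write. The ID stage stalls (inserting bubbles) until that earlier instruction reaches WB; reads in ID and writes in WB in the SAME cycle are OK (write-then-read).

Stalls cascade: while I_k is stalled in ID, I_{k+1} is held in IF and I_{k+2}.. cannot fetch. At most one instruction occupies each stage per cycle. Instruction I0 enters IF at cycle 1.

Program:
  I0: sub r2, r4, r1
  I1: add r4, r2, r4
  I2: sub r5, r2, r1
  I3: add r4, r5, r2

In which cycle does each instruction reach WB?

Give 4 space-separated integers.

I0 sub r2 <- r4,r1: IF@1 ID@2 stall=0 (-) EX@3 MEM@4 WB@5
I1 add r4 <- r2,r4: IF@2 ID@3 stall=2 (RAW on I0.r2 (WB@5)) EX@6 MEM@7 WB@8
I2 sub r5 <- r2,r1: IF@3 ID@6 stall=0 (-) EX@7 MEM@8 WB@9
I3 add r4 <- r5,r2: IF@6 ID@7 stall=2 (RAW on I2.r5 (WB@9)) EX@10 MEM@11 WB@12

Answer: 5 8 9 12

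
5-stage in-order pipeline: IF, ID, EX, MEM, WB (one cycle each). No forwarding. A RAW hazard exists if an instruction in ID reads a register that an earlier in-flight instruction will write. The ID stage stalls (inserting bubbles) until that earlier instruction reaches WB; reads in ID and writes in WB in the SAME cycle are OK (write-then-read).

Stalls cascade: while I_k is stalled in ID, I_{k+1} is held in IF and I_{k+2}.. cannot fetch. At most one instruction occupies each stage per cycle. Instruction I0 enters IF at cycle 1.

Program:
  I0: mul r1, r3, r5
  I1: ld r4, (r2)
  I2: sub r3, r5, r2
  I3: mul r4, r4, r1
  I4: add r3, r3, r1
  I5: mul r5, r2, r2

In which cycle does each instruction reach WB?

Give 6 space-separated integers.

Answer: 5 6 7 9 10 11

Derivation:
I0 mul r1 <- r3,r5: IF@1 ID@2 stall=0 (-) EX@3 MEM@4 WB@5
I1 ld r4 <- r2: IF@2 ID@3 stall=0 (-) EX@4 MEM@5 WB@6
I2 sub r3 <- r5,r2: IF@3 ID@4 stall=0 (-) EX@5 MEM@6 WB@7
I3 mul r4 <- r4,r1: IF@4 ID@5 stall=1 (RAW on I1.r4 (WB@6)) EX@7 MEM@8 WB@9
I4 add r3 <- r3,r1: IF@5 ID@7 stall=0 (-) EX@8 MEM@9 WB@10
I5 mul r5 <- r2,r2: IF@7 ID@8 stall=0 (-) EX@9 MEM@10 WB@11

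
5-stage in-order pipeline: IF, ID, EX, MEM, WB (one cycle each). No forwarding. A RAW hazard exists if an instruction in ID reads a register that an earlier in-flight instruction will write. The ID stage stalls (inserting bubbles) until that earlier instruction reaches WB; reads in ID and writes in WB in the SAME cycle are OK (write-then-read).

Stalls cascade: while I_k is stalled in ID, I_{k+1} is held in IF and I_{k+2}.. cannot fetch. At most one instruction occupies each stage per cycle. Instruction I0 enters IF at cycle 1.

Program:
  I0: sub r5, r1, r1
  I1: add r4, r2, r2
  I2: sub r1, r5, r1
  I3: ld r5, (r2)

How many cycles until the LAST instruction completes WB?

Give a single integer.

Answer: 9

Derivation:
I0 sub r5 <- r1,r1: IF@1 ID@2 stall=0 (-) EX@3 MEM@4 WB@5
I1 add r4 <- r2,r2: IF@2 ID@3 stall=0 (-) EX@4 MEM@5 WB@6
I2 sub r1 <- r5,r1: IF@3 ID@4 stall=1 (RAW on I0.r5 (WB@5)) EX@6 MEM@7 WB@8
I3 ld r5 <- r2: IF@4 ID@6 stall=0 (-) EX@7 MEM@8 WB@9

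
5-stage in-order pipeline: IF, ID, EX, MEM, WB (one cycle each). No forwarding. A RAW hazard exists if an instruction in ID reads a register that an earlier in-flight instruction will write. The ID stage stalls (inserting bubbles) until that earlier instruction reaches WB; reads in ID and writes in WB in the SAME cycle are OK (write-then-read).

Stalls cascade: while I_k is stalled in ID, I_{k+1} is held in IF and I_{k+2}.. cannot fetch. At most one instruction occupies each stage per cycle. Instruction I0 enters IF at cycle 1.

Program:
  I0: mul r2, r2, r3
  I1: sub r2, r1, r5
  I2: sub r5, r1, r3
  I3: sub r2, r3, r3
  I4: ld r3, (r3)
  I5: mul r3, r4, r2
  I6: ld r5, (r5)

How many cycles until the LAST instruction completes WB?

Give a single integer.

Answer: 12

Derivation:
I0 mul r2 <- r2,r3: IF@1 ID@2 stall=0 (-) EX@3 MEM@4 WB@5
I1 sub r2 <- r1,r5: IF@2 ID@3 stall=0 (-) EX@4 MEM@5 WB@6
I2 sub r5 <- r1,r3: IF@3 ID@4 stall=0 (-) EX@5 MEM@6 WB@7
I3 sub r2 <- r3,r3: IF@4 ID@5 stall=0 (-) EX@6 MEM@7 WB@8
I4 ld r3 <- r3: IF@5 ID@6 stall=0 (-) EX@7 MEM@8 WB@9
I5 mul r3 <- r4,r2: IF@6 ID@7 stall=1 (RAW on I3.r2 (WB@8)) EX@9 MEM@10 WB@11
I6 ld r5 <- r5: IF@7 ID@9 stall=0 (-) EX@10 MEM@11 WB@12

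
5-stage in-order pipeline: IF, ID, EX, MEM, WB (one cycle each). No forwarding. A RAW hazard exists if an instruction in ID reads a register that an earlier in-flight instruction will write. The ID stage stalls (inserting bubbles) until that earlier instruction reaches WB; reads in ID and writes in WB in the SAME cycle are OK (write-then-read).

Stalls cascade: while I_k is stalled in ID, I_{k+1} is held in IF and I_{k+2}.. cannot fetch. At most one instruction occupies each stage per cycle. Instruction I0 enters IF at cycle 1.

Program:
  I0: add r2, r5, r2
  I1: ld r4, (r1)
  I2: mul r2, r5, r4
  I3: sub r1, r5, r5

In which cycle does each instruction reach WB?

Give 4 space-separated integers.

Answer: 5 6 9 10

Derivation:
I0 add r2 <- r5,r2: IF@1 ID@2 stall=0 (-) EX@3 MEM@4 WB@5
I1 ld r4 <- r1: IF@2 ID@3 stall=0 (-) EX@4 MEM@5 WB@6
I2 mul r2 <- r5,r4: IF@3 ID@4 stall=2 (RAW on I1.r4 (WB@6)) EX@7 MEM@8 WB@9
I3 sub r1 <- r5,r5: IF@4 ID@7 stall=0 (-) EX@8 MEM@9 WB@10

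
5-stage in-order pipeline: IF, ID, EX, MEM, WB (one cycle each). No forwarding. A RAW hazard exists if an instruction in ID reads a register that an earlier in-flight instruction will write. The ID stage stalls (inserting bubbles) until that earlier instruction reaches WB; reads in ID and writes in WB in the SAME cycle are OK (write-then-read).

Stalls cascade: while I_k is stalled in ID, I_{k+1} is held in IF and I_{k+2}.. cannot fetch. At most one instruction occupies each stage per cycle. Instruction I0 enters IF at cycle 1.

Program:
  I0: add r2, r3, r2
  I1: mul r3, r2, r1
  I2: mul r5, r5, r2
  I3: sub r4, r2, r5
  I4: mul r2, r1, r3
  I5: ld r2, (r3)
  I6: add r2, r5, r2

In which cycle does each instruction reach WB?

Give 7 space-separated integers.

Answer: 5 8 9 12 13 14 17

Derivation:
I0 add r2 <- r3,r2: IF@1 ID@2 stall=0 (-) EX@3 MEM@4 WB@5
I1 mul r3 <- r2,r1: IF@2 ID@3 stall=2 (RAW on I0.r2 (WB@5)) EX@6 MEM@7 WB@8
I2 mul r5 <- r5,r2: IF@3 ID@6 stall=0 (-) EX@7 MEM@8 WB@9
I3 sub r4 <- r2,r5: IF@6 ID@7 stall=2 (RAW on I2.r5 (WB@9)) EX@10 MEM@11 WB@12
I4 mul r2 <- r1,r3: IF@7 ID@10 stall=0 (-) EX@11 MEM@12 WB@13
I5 ld r2 <- r3: IF@10 ID@11 stall=0 (-) EX@12 MEM@13 WB@14
I6 add r2 <- r5,r2: IF@11 ID@12 stall=2 (RAW on I5.r2 (WB@14)) EX@15 MEM@16 WB@17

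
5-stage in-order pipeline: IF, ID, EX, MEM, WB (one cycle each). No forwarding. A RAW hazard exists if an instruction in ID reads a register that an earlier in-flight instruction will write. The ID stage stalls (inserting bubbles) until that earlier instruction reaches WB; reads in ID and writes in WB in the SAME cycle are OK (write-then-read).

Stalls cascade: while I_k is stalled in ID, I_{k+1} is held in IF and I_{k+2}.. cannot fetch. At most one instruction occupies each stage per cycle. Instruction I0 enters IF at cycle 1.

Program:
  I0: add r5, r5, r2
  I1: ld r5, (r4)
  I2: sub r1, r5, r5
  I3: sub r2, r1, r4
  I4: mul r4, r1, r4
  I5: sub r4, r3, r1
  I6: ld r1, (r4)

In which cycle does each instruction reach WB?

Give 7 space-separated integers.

I0 add r5 <- r5,r2: IF@1 ID@2 stall=0 (-) EX@3 MEM@4 WB@5
I1 ld r5 <- r4: IF@2 ID@3 stall=0 (-) EX@4 MEM@5 WB@6
I2 sub r1 <- r5,r5: IF@3 ID@4 stall=2 (RAW on I1.r5 (WB@6)) EX@7 MEM@8 WB@9
I3 sub r2 <- r1,r4: IF@4 ID@7 stall=2 (RAW on I2.r1 (WB@9)) EX@10 MEM@11 WB@12
I4 mul r4 <- r1,r4: IF@7 ID@10 stall=0 (-) EX@11 MEM@12 WB@13
I5 sub r4 <- r3,r1: IF@10 ID@11 stall=0 (-) EX@12 MEM@13 WB@14
I6 ld r1 <- r4: IF@11 ID@12 stall=2 (RAW on I5.r4 (WB@14)) EX@15 MEM@16 WB@17

Answer: 5 6 9 12 13 14 17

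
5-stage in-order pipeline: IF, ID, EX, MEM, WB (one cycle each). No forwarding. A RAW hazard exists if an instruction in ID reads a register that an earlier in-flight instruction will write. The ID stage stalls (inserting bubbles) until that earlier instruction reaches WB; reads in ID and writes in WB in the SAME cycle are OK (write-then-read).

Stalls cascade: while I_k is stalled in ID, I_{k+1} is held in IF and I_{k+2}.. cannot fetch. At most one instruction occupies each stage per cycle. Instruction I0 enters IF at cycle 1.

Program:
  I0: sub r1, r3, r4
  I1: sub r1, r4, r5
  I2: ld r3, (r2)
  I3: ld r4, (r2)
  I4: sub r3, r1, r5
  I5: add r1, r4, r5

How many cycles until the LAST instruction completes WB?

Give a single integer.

I0 sub r1 <- r3,r4: IF@1 ID@2 stall=0 (-) EX@3 MEM@4 WB@5
I1 sub r1 <- r4,r5: IF@2 ID@3 stall=0 (-) EX@4 MEM@5 WB@6
I2 ld r3 <- r2: IF@3 ID@4 stall=0 (-) EX@5 MEM@6 WB@7
I3 ld r4 <- r2: IF@4 ID@5 stall=0 (-) EX@6 MEM@7 WB@8
I4 sub r3 <- r1,r5: IF@5 ID@6 stall=0 (-) EX@7 MEM@8 WB@9
I5 add r1 <- r4,r5: IF@6 ID@7 stall=1 (RAW on I3.r4 (WB@8)) EX@9 MEM@10 WB@11

Answer: 11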